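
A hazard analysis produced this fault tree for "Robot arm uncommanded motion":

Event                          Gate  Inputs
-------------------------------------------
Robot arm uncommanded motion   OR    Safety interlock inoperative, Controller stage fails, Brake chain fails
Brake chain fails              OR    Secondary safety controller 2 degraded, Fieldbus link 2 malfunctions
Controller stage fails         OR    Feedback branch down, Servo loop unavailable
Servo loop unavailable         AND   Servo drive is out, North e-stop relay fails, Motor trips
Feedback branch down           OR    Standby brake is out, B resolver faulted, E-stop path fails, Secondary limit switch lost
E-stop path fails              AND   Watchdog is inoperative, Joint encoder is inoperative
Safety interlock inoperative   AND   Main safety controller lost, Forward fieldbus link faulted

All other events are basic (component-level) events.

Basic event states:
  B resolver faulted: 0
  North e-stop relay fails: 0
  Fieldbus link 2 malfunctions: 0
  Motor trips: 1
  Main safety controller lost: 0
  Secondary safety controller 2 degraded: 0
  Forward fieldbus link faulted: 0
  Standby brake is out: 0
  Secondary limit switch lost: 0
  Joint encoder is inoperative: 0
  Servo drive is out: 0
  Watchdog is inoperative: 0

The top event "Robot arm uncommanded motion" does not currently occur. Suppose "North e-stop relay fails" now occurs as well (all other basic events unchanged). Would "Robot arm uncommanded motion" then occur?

No

Counterfactual: set "North e-stop relay fails" to occurred.
Safety interlock inoperative [AND]: Main safety controller lost=not, Forward fieldbus link faulted=not → not all inputs occur → does not occur.
E-stop path fails [AND]: Watchdog is inoperative=not, Joint encoder is inoperative=not → not all inputs occur → does not occur.
Feedback branch down [OR]: Standby brake is out=not, B resolver faulted=not, E-stop path fails=not, Secondary limit switch lost=not → no input occurs → does not occur.
Servo loop unavailable [AND]: Servo drive is out=not, North e-stop relay fails=occurs, Motor trips=occurs → not all inputs occur → does not occur.
Controller stage fails [OR]: Feedback branch down=not, Servo loop unavailable=not → no input occurs → does not occur.
Brake chain fails [OR]: Secondary safety controller 2 degraded=not, Fieldbus link 2 malfunctions=not → no input occurs → does not occur.
Robot arm uncommanded motion [OR]: Safety interlock inoperative=not, Controller stage fails=not, Brake chain fails=not → no input occurs → does not occur.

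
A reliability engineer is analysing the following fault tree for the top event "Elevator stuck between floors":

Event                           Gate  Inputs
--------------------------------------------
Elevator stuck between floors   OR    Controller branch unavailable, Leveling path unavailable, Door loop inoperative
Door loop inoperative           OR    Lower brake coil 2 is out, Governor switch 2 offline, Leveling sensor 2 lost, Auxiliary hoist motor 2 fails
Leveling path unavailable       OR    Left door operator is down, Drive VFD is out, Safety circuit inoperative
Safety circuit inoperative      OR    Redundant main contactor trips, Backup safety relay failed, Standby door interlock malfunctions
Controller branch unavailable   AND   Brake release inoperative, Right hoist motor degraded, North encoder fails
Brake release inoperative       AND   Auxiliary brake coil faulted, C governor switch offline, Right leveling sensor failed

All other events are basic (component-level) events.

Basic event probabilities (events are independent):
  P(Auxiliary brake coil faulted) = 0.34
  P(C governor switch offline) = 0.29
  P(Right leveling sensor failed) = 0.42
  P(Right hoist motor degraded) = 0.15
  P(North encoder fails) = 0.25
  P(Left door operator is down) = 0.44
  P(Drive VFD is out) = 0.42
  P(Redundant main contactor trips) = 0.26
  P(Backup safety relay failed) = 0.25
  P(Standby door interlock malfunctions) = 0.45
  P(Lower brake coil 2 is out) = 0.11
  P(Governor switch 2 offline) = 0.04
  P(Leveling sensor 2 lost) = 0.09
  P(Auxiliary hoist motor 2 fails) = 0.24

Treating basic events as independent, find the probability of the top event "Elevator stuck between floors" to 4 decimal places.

P(Brake release inoperative) [AND] = 0.34 × 0.29 × 0.42 = 0.041412
P(Controller branch unavailable) [AND] = 0.041412 × 0.15 × 0.25 = 0.001553
P(Safety circuit inoperative) [OR] = 1 − (1−0.26) × (1−0.25) × (1−0.45) = 0.694750
P(Leveling path unavailable) [OR] = 1 − (1−0.44) × (1−0.42) × (1−0.694750) = 0.900855
P(Door loop inoperative) [OR] = 1 − (1−0.11) × (1−0.04) × (1−0.09) × (1−0.24) = 0.409097
P(Elevator stuck between floors) [OR] = 1 − (1−0.001553) × (1−0.900855) × (1−0.409097) = 0.941506
Rounded to 4 decimal places: P(Elevator stuck between floors) ≈ 0.9415.

0.9415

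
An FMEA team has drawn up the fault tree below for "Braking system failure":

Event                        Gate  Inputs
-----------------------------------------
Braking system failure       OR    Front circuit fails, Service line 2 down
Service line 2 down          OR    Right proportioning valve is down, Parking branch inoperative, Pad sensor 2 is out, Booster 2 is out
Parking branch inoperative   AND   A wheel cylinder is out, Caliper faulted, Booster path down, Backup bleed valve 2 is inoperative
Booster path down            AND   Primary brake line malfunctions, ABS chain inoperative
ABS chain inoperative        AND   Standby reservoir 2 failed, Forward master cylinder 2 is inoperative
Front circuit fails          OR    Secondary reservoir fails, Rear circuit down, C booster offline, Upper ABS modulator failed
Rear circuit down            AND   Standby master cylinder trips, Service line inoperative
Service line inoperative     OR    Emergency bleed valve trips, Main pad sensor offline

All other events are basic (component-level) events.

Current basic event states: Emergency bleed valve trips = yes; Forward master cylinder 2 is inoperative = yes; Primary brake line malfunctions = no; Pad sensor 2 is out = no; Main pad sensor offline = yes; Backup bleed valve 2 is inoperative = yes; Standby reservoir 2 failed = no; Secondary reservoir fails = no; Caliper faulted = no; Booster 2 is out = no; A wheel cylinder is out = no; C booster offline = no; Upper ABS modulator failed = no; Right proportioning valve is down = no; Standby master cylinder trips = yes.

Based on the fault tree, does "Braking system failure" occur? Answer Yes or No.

Service line inoperative [OR]: Emergency bleed valve trips=occurs, Main pad sensor offline=occurs → at least one input occurs → occurs.
Rear circuit down [AND]: Standby master cylinder trips=occurs, Service line inoperative=occurs → all inputs occur → occurs.
Front circuit fails [OR]: Secondary reservoir fails=not, Rear circuit down=occurs, C booster offline=not, Upper ABS modulator failed=not → at least one input occurs → occurs.
ABS chain inoperative [AND]: Standby reservoir 2 failed=not, Forward master cylinder 2 is inoperative=occurs → not all inputs occur → does not occur.
Booster path down [AND]: Primary brake line malfunctions=not, ABS chain inoperative=not → not all inputs occur → does not occur.
Parking branch inoperative [AND]: A wheel cylinder is out=not, Caliper faulted=not, Booster path down=not, Backup bleed valve 2 is inoperative=occurs → not all inputs occur → does not occur.
Service line 2 down [OR]: Right proportioning valve is down=not, Parking branch inoperative=not, Pad sensor 2 is out=not, Booster 2 is out=not → no input occurs → does not occur.
Braking system failure [OR]: Front circuit fails=occurs, Service line 2 down=not → at least one input occurs → occurs.

Yes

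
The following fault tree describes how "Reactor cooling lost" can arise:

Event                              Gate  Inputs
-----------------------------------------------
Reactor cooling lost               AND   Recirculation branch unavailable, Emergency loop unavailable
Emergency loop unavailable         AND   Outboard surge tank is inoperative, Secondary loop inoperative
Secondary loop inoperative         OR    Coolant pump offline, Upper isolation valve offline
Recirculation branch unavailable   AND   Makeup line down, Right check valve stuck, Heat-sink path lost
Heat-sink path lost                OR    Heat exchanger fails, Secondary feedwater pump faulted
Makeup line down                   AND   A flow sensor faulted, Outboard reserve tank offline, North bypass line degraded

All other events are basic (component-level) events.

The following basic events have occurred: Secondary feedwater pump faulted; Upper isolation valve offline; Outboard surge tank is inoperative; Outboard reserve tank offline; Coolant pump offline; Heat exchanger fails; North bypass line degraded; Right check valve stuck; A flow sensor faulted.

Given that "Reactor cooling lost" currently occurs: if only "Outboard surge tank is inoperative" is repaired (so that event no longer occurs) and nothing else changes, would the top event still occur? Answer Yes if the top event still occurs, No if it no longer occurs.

No

Counterfactual: set "Outboard surge tank is inoperative" to not occurred.
Makeup line down [AND]: A flow sensor faulted=occurs, Outboard reserve tank offline=occurs, North bypass line degraded=occurs → all inputs occur → occurs.
Heat-sink path lost [OR]: Heat exchanger fails=occurs, Secondary feedwater pump faulted=occurs → at least one input occurs → occurs.
Recirculation branch unavailable [AND]: Makeup line down=occurs, Right check valve stuck=occurs, Heat-sink path lost=occurs → all inputs occur → occurs.
Secondary loop inoperative [OR]: Coolant pump offline=occurs, Upper isolation valve offline=occurs → at least one input occurs → occurs.
Emergency loop unavailable [AND]: Outboard surge tank is inoperative=not, Secondary loop inoperative=occurs → not all inputs occur → does not occur.
Reactor cooling lost [AND]: Recirculation branch unavailable=occurs, Emergency loop unavailable=not → not all inputs occur → does not occur.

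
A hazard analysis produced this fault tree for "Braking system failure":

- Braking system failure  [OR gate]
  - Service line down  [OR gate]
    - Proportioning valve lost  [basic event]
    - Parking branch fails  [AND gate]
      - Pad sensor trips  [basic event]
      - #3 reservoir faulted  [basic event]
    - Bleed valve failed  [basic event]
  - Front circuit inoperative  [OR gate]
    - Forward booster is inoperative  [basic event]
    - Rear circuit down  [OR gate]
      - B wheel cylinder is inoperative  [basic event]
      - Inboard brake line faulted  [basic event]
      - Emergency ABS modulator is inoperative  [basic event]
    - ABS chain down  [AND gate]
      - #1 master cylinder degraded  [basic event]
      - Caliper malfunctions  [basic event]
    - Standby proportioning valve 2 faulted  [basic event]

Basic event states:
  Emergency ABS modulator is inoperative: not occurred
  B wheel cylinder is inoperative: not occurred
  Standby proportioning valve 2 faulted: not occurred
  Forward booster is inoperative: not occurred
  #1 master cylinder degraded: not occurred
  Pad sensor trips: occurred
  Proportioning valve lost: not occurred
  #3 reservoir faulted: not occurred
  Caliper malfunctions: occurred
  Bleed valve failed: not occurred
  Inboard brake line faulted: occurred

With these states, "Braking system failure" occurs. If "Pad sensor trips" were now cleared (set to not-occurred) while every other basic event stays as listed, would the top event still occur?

Yes

Counterfactual: set "Pad sensor trips" to not occurred.
Parking branch fails [AND]: Pad sensor trips=not, #3 reservoir faulted=not → not all inputs occur → does not occur.
Service line down [OR]: Proportioning valve lost=not, Parking branch fails=not, Bleed valve failed=not → no input occurs → does not occur.
Rear circuit down [OR]: B wheel cylinder is inoperative=not, Inboard brake line faulted=occurs, Emergency ABS modulator is inoperative=not → at least one input occurs → occurs.
ABS chain down [AND]: #1 master cylinder degraded=not, Caliper malfunctions=occurs → not all inputs occur → does not occur.
Front circuit inoperative [OR]: Forward booster is inoperative=not, Rear circuit down=occurs, ABS chain down=not, Standby proportioning valve 2 faulted=not → at least one input occurs → occurs.
Braking system failure [OR]: Service line down=not, Front circuit inoperative=occurs → at least one input occurs → occurs.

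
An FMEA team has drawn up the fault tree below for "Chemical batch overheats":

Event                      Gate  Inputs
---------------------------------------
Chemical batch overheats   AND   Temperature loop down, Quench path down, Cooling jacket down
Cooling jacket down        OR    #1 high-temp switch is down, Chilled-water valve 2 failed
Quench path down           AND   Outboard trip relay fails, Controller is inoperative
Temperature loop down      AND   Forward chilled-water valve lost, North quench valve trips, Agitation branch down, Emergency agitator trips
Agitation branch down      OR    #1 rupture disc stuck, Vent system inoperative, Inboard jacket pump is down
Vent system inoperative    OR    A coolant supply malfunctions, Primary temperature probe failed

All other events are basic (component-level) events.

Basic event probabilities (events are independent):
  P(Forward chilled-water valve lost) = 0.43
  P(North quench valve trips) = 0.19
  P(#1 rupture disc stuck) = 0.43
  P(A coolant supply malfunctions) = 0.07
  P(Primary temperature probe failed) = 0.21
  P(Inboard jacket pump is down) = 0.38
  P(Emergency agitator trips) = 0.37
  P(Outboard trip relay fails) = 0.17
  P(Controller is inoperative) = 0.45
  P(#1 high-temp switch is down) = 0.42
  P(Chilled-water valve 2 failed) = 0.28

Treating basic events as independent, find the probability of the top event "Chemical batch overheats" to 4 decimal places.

P(Vent system inoperative) [OR] = 1 − (1−0.07) × (1−0.21) = 0.265300
P(Agitation branch down) [OR] = 1 − (1−0.43) × (1−0.265300) × (1−0.38) = 0.740357
P(Temperature loop down) [AND] = 0.43 × 0.19 × 0.740357 × 0.37 = 0.022380
P(Quench path down) [AND] = 0.17 × 0.45 = 0.076500
P(Cooling jacket down) [OR] = 1 − (1−0.42) × (1−0.28) = 0.582400
P(Chemical batch overheats) [AND] = 0.022380 × 0.076500 × 0.582400 = 0.000997
Rounded to 4 decimal places: P(Chemical batch overheats) ≈ 0.0010.

0.0010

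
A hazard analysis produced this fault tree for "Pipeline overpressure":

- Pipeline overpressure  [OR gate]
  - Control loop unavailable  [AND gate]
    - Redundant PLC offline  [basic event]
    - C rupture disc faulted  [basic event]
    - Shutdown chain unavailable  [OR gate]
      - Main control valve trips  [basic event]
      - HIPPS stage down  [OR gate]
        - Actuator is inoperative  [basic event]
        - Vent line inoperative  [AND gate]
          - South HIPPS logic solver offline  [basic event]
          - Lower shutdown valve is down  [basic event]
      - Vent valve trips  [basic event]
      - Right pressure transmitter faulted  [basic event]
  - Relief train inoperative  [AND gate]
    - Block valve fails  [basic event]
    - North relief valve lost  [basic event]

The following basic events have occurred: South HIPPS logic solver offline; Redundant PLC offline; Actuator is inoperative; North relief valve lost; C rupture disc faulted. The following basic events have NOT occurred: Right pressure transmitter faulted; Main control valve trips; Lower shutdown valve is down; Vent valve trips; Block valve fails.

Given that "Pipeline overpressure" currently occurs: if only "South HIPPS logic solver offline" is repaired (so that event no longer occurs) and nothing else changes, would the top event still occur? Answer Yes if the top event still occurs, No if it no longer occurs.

Counterfactual: set "South HIPPS logic solver offline" to not occurred.
Vent line inoperative [AND]: South HIPPS logic solver offline=not, Lower shutdown valve is down=not → not all inputs occur → does not occur.
HIPPS stage down [OR]: Actuator is inoperative=occurs, Vent line inoperative=not → at least one input occurs → occurs.
Shutdown chain unavailable [OR]: Main control valve trips=not, HIPPS stage down=occurs, Vent valve trips=not, Right pressure transmitter faulted=not → at least one input occurs → occurs.
Control loop unavailable [AND]: Redundant PLC offline=occurs, C rupture disc faulted=occurs, Shutdown chain unavailable=occurs → all inputs occur → occurs.
Relief train inoperative [AND]: Block valve fails=not, North relief valve lost=occurs → not all inputs occur → does not occur.
Pipeline overpressure [OR]: Control loop unavailable=occurs, Relief train inoperative=not → at least one input occurs → occurs.

Yes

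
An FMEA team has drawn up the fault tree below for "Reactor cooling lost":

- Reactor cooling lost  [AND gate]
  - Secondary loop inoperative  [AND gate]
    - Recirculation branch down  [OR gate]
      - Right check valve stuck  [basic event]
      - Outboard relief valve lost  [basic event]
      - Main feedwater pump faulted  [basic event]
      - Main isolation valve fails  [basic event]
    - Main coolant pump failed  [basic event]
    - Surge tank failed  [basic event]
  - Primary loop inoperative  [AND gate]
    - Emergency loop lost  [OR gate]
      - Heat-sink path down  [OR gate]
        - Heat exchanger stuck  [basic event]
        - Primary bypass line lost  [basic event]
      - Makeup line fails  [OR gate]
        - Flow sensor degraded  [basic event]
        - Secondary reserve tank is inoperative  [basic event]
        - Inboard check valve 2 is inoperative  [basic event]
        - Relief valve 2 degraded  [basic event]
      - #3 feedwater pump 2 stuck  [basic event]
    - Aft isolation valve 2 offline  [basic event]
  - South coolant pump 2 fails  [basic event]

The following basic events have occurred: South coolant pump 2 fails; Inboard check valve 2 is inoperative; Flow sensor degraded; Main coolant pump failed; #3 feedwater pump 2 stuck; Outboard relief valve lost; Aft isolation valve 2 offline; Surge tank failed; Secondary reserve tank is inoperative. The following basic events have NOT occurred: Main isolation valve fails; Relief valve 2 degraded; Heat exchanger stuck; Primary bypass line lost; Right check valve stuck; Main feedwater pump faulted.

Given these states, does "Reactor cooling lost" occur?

Yes

Recirculation branch down [OR]: Right check valve stuck=not, Outboard relief valve lost=occurs, Main feedwater pump faulted=not, Main isolation valve fails=not → at least one input occurs → occurs.
Secondary loop inoperative [AND]: Recirculation branch down=occurs, Main coolant pump failed=occurs, Surge tank failed=occurs → all inputs occur → occurs.
Heat-sink path down [OR]: Heat exchanger stuck=not, Primary bypass line lost=not → no input occurs → does not occur.
Makeup line fails [OR]: Flow sensor degraded=occurs, Secondary reserve tank is inoperative=occurs, Inboard check valve 2 is inoperative=occurs, Relief valve 2 degraded=not → at least one input occurs → occurs.
Emergency loop lost [OR]: Heat-sink path down=not, Makeup line fails=occurs, #3 feedwater pump 2 stuck=occurs → at least one input occurs → occurs.
Primary loop inoperative [AND]: Emergency loop lost=occurs, Aft isolation valve 2 offline=occurs → all inputs occur → occurs.
Reactor cooling lost [AND]: Secondary loop inoperative=occurs, Primary loop inoperative=occurs, South coolant pump 2 fails=occurs → all inputs occur → occurs.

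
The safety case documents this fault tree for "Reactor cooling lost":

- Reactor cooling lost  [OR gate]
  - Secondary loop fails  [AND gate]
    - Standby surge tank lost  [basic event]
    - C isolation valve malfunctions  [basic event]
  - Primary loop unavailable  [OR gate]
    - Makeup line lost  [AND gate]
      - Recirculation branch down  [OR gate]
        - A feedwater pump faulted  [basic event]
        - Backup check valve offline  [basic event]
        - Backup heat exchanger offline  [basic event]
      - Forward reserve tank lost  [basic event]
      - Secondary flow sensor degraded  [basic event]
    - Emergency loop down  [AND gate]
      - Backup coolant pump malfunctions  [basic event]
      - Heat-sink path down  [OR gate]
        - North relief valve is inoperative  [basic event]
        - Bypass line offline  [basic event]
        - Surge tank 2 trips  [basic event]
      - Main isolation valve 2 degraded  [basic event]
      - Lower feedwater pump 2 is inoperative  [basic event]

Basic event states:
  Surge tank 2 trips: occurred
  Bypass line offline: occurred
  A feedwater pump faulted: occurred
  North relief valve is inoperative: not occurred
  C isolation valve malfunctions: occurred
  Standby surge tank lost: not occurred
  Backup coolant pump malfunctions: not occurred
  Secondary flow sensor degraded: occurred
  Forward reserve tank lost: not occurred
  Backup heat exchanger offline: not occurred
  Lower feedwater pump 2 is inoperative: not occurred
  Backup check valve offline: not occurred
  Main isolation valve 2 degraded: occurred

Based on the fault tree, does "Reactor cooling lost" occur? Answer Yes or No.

Secondary loop fails [AND]: Standby surge tank lost=not, C isolation valve malfunctions=occurs → not all inputs occur → does not occur.
Recirculation branch down [OR]: A feedwater pump faulted=occurs, Backup check valve offline=not, Backup heat exchanger offline=not → at least one input occurs → occurs.
Makeup line lost [AND]: Recirculation branch down=occurs, Forward reserve tank lost=not, Secondary flow sensor degraded=occurs → not all inputs occur → does not occur.
Heat-sink path down [OR]: North relief valve is inoperative=not, Bypass line offline=occurs, Surge tank 2 trips=occurs → at least one input occurs → occurs.
Emergency loop down [AND]: Backup coolant pump malfunctions=not, Heat-sink path down=occurs, Main isolation valve 2 degraded=occurs, Lower feedwater pump 2 is inoperative=not → not all inputs occur → does not occur.
Primary loop unavailable [OR]: Makeup line lost=not, Emergency loop down=not → no input occurs → does not occur.
Reactor cooling lost [OR]: Secondary loop fails=not, Primary loop unavailable=not → no input occurs → does not occur.

No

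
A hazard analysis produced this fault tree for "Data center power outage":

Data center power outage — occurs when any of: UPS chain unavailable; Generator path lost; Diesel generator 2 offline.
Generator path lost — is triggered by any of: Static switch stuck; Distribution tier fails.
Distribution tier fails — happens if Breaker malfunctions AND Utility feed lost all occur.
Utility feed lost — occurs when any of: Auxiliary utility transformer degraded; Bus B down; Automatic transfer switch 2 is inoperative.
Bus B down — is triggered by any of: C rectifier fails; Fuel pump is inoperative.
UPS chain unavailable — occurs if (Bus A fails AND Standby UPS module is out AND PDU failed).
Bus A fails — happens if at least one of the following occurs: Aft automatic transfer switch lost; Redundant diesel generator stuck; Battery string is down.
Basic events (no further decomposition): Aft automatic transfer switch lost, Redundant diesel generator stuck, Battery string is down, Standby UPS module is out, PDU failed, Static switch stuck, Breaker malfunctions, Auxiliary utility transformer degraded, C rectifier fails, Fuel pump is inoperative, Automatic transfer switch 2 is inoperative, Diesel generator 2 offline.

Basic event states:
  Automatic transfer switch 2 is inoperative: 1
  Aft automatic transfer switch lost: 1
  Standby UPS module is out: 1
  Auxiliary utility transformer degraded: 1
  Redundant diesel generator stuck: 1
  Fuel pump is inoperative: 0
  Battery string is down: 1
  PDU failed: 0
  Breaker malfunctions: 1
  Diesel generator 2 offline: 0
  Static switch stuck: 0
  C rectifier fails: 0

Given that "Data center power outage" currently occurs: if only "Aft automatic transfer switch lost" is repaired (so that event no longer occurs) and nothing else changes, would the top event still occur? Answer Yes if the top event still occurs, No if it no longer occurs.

Counterfactual: set "Aft automatic transfer switch lost" to not occurred.
Bus A fails [OR]: Aft automatic transfer switch lost=not, Redundant diesel generator stuck=occurs, Battery string is down=occurs → at least one input occurs → occurs.
UPS chain unavailable [AND]: Bus A fails=occurs, Standby UPS module is out=occurs, PDU failed=not → not all inputs occur → does not occur.
Bus B down [OR]: C rectifier fails=not, Fuel pump is inoperative=not → no input occurs → does not occur.
Utility feed lost [OR]: Auxiliary utility transformer degraded=occurs, Bus B down=not, Automatic transfer switch 2 is inoperative=occurs → at least one input occurs → occurs.
Distribution tier fails [AND]: Breaker malfunctions=occurs, Utility feed lost=occurs → all inputs occur → occurs.
Generator path lost [OR]: Static switch stuck=not, Distribution tier fails=occurs → at least one input occurs → occurs.
Data center power outage [OR]: UPS chain unavailable=not, Generator path lost=occurs, Diesel generator 2 offline=not → at least one input occurs → occurs.

Yes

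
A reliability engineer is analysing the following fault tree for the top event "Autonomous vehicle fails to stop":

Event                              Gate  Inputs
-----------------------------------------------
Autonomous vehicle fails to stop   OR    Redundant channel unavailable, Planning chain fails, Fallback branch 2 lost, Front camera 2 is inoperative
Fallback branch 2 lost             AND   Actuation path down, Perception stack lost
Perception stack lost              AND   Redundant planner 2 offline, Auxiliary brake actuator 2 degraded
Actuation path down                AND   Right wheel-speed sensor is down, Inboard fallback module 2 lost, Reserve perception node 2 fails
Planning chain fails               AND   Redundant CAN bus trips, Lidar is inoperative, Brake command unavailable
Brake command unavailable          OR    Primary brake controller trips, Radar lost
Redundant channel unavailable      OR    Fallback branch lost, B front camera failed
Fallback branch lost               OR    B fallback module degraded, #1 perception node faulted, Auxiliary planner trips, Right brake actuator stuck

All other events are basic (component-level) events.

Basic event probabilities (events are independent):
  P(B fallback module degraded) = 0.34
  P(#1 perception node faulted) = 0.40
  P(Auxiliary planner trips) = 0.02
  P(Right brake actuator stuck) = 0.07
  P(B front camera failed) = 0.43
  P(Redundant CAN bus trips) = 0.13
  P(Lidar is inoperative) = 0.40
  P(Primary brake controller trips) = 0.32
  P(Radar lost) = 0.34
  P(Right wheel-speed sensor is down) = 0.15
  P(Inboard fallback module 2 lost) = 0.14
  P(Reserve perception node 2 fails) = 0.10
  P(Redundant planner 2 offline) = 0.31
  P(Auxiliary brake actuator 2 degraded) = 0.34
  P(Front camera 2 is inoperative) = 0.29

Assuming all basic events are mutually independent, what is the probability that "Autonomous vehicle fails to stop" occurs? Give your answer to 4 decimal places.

P(Fallback branch lost) [OR] = 1 − (1−0.34) × (1−0.40) × (1−0.02) × (1−0.07) = 0.639086
P(Redundant channel unavailable) [OR] = 1 − (1−0.639086) × (1−0.43) = 0.794279
P(Brake command unavailable) [OR] = 1 − (1−0.32) × (1−0.34) = 0.551200
P(Planning chain fails) [AND] = 0.13 × 0.40 × 0.551200 = 0.028662
P(Actuation path down) [AND] = 0.15 × 0.14 × 0.10 = 0.002100
P(Perception stack lost) [AND] = 0.31 × 0.34 = 0.105400
P(Fallback branch 2 lost) [AND] = 0.002100 × 0.105400 = 0.000221
P(Autonomous vehicle fails to stop) [OR] = 1 − (1−0.794279) × (1−0.028662) × (1−0.000221) × (1−0.29) = 0.858156
Rounded to 4 decimal places: P(Autonomous vehicle fails to stop) ≈ 0.8582.

0.8582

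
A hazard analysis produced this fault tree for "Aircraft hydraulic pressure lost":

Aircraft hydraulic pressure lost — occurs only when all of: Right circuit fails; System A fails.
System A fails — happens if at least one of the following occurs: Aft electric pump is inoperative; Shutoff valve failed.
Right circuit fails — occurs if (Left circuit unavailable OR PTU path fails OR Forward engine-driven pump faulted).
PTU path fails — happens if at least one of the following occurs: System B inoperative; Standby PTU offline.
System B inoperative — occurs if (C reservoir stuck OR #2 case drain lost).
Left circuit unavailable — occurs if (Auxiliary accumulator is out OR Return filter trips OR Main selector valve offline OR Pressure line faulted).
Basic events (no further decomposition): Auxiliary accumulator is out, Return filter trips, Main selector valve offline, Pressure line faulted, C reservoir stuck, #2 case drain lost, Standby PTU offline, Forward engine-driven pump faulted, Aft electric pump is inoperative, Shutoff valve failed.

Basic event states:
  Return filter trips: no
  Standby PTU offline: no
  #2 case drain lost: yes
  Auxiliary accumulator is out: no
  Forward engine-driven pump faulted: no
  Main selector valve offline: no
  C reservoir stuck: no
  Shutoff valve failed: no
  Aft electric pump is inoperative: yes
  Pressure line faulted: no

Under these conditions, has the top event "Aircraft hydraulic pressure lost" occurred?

Left circuit unavailable [OR]: Auxiliary accumulator is out=not, Return filter trips=not, Main selector valve offline=not, Pressure line faulted=not → no input occurs → does not occur.
System B inoperative [OR]: C reservoir stuck=not, #2 case drain lost=occurs → at least one input occurs → occurs.
PTU path fails [OR]: System B inoperative=occurs, Standby PTU offline=not → at least one input occurs → occurs.
Right circuit fails [OR]: Left circuit unavailable=not, PTU path fails=occurs, Forward engine-driven pump faulted=not → at least one input occurs → occurs.
System A fails [OR]: Aft electric pump is inoperative=occurs, Shutoff valve failed=not → at least one input occurs → occurs.
Aircraft hydraulic pressure lost [AND]: Right circuit fails=occurs, System A fails=occurs → all inputs occur → occurs.

Yes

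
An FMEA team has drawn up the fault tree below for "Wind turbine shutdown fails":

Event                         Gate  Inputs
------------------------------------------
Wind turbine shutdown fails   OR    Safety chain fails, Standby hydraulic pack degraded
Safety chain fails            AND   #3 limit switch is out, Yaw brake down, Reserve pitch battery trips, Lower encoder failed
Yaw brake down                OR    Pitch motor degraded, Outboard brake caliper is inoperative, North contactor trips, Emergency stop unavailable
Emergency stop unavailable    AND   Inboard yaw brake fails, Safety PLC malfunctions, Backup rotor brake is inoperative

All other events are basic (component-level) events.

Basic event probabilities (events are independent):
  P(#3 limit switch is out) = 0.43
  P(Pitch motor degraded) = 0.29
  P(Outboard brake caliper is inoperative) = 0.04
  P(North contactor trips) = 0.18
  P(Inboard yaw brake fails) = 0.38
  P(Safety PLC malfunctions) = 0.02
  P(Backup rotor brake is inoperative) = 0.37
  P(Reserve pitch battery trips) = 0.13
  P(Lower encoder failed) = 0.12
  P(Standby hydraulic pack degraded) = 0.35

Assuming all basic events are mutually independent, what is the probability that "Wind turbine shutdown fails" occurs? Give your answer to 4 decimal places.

P(Emergency stop unavailable) [AND] = 0.38 × 0.02 × 0.37 = 0.002812
P(Yaw brake down) [OR] = 1 − (1−0.29) × (1−0.04) × (1−0.18) × (1−0.002812) = 0.442660
P(Safety chain fails) [AND] = 0.43 × 0.442660 × 0.13 × 0.12 = 0.002969
P(Wind turbine shutdown fails) [OR] = 1 − (1−0.002969) × (1−0.35) = 0.351930
Rounded to 4 decimal places: P(Wind turbine shutdown fails) ≈ 0.3519.

0.3519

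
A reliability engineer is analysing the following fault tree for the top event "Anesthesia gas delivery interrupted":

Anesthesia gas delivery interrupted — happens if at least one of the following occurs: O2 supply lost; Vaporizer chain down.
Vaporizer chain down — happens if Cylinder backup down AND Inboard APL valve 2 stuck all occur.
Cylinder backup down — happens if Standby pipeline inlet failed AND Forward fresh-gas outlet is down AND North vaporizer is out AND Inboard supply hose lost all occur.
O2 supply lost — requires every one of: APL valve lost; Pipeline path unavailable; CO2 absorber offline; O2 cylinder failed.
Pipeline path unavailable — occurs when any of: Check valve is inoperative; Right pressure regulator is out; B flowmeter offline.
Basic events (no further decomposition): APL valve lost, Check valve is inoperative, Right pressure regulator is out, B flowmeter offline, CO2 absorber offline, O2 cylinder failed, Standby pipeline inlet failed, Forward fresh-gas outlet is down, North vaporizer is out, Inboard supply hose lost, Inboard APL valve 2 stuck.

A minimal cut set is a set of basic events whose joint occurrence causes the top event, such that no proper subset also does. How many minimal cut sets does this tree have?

Pipeline path unavailable [OR]: union of children's cut sets → 3 cut set(s).
O2 supply lost [AND]: one cut set from each child combined → 1 × 3 × 1 × 1 = 3 cut set(s).
Cylinder backup down [AND]: one cut set from each child combined → 1 × 1 × 1 × 1 = 1 cut set(s).
Vaporizer chain down [AND]: one cut set from each child combined → 1 × 1 = 1 cut set(s).
Anesthesia gas delivery interrupted [OR]: union of children's cut sets → 4 cut set(s).
Minimal cut sets: {APL valve lost, CO2 absorber offline, Check valve is inoperative, O2 cylinder failed}; {APL valve lost, CO2 absorber offline, O2 cylinder failed, Right pressure regulator is out}; {APL valve lost, B flowmeter offline, CO2 absorber offline, O2 cylinder failed}; {Forward fresh-gas outlet is down, Inboard APL valve 2 stuck, Inboard supply hose lost, North vaporizer is out, Standby pipeline inlet failed}.

4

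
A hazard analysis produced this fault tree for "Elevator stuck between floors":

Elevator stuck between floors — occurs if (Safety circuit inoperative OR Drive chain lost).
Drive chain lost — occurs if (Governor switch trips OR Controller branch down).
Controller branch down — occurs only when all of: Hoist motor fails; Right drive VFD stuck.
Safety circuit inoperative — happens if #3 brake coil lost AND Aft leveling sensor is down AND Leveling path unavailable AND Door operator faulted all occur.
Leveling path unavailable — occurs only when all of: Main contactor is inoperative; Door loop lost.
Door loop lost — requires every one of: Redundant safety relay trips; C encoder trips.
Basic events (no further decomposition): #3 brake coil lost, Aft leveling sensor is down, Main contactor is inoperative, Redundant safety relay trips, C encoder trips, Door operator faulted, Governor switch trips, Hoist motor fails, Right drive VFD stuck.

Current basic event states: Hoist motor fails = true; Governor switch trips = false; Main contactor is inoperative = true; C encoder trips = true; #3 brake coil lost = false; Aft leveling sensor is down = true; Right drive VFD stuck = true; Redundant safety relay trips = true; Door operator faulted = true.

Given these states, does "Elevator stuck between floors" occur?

Door loop lost [AND]: Redundant safety relay trips=occurs, C encoder trips=occurs → all inputs occur → occurs.
Leveling path unavailable [AND]: Main contactor is inoperative=occurs, Door loop lost=occurs → all inputs occur → occurs.
Safety circuit inoperative [AND]: #3 brake coil lost=not, Aft leveling sensor is down=occurs, Leveling path unavailable=occurs, Door operator faulted=occurs → not all inputs occur → does not occur.
Controller branch down [AND]: Hoist motor fails=occurs, Right drive VFD stuck=occurs → all inputs occur → occurs.
Drive chain lost [OR]: Governor switch trips=not, Controller branch down=occurs → at least one input occurs → occurs.
Elevator stuck between floors [OR]: Safety circuit inoperative=not, Drive chain lost=occurs → at least one input occurs → occurs.

Yes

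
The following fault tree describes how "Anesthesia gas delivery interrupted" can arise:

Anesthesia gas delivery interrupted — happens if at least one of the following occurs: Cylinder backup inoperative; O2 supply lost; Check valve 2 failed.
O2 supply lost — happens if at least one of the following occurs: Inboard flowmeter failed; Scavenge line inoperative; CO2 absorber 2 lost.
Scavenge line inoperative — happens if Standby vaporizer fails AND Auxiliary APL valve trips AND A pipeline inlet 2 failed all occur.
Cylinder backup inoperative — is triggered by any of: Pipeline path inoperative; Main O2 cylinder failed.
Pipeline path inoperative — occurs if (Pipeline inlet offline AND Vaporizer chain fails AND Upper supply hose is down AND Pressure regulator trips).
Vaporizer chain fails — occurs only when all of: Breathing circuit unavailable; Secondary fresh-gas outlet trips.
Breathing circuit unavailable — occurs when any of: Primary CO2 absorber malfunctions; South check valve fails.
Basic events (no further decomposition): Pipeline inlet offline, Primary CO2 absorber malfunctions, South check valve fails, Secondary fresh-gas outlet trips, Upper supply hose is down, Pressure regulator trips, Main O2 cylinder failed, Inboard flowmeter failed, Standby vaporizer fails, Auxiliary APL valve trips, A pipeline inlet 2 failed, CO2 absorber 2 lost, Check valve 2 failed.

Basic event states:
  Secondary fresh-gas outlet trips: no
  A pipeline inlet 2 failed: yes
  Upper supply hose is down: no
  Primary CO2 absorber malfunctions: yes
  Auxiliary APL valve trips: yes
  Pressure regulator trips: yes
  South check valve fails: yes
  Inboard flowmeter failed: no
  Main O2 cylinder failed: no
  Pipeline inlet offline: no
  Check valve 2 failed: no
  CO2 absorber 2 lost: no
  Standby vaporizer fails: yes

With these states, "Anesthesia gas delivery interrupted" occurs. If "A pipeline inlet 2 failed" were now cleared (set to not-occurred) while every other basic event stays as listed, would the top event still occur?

No

Counterfactual: set "A pipeline inlet 2 failed" to not occurred.
Breathing circuit unavailable [OR]: Primary CO2 absorber malfunctions=occurs, South check valve fails=occurs → at least one input occurs → occurs.
Vaporizer chain fails [AND]: Breathing circuit unavailable=occurs, Secondary fresh-gas outlet trips=not → not all inputs occur → does not occur.
Pipeline path inoperative [AND]: Pipeline inlet offline=not, Vaporizer chain fails=not, Upper supply hose is down=not, Pressure regulator trips=occurs → not all inputs occur → does not occur.
Cylinder backup inoperative [OR]: Pipeline path inoperative=not, Main O2 cylinder failed=not → no input occurs → does not occur.
Scavenge line inoperative [AND]: Standby vaporizer fails=occurs, Auxiliary APL valve trips=occurs, A pipeline inlet 2 failed=not → not all inputs occur → does not occur.
O2 supply lost [OR]: Inboard flowmeter failed=not, Scavenge line inoperative=not, CO2 absorber 2 lost=not → no input occurs → does not occur.
Anesthesia gas delivery interrupted [OR]: Cylinder backup inoperative=not, O2 supply lost=not, Check valve 2 failed=not → no input occurs → does not occur.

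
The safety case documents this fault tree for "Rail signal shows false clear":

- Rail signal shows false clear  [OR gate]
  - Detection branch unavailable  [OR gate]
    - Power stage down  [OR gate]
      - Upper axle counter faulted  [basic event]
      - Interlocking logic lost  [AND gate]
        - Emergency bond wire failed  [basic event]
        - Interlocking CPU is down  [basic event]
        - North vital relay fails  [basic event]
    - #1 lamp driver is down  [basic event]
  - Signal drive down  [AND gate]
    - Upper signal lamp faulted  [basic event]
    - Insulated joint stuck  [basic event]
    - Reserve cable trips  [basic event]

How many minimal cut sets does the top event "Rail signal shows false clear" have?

Interlocking logic lost [AND]: one cut set from each child combined → 1 × 1 × 1 = 1 cut set(s).
Power stage down [OR]: union of children's cut sets → 2 cut set(s).
Detection branch unavailable [OR]: union of children's cut sets → 3 cut set(s).
Signal drive down [AND]: one cut set from each child combined → 1 × 1 × 1 = 1 cut set(s).
Rail signal shows false clear [OR]: union of children's cut sets → 4 cut set(s).
Minimal cut sets: {Upper axle counter faulted}; {Emergency bond wire failed, Interlocking CPU is down, North vital relay fails}; {#1 lamp driver is down}; {Insulated joint stuck, Reserve cable trips, Upper signal lamp faulted}.

4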